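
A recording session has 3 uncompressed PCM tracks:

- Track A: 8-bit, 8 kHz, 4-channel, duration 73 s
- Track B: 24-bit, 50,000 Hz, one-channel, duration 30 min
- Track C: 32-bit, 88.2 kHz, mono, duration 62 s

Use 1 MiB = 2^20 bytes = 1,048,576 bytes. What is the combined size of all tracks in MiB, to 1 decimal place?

280.6 MiB

Track A: 8,000 × 73 × 1 × 4 = 2,336,000 bytes.
Track B: 30 min = 1,800 s; 50,000 × 1,800 × 3 × 1 = 270,000,000 bytes.
Track C: 88,200 × 62 × 4 × 1 = 21,873,600 bytes.
Total = 294,209,600 bytes = 280.6 MiB.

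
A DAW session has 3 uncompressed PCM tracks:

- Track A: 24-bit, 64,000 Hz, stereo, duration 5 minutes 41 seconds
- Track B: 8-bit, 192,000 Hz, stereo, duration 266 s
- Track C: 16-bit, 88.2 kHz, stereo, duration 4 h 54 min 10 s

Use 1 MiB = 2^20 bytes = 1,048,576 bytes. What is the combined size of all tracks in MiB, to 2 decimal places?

6160.74 MiB

Track A: 5 minutes 41 seconds = 341 s; 64,000 × 341 × 3 × 2 = 130,944,000 bytes.
Track B: 192,000 × 266 × 1 × 2 = 102,144,000 bytes.
Track C: 4 h 54 min 10 s = 17,650 s; 88,200 × 17,650 × 2 × 2 = 6,226,920,000 bytes.
Total = 6,460,008,000 bytes = 6160.74 MiB.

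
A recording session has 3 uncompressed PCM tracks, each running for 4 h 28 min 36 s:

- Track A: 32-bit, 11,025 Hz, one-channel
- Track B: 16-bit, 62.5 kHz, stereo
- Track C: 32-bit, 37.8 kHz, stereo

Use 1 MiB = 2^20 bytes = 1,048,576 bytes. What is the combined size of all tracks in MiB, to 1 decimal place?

9167.9 MiB

4 h 28 min 36 s = 16,116 s.
Track A: 11,025 × 16,116 × 4 × 1 = 710,715,600 bytes.
Track B: 62,500 × 16,116 × 2 × 2 = 4,029,000,000 bytes.
Track C: 37,800 × 16,116 × 4 × 2 = 4,873,478,400 bytes.
Total = 9,613,194,000 bytes = 9167.9 MiB.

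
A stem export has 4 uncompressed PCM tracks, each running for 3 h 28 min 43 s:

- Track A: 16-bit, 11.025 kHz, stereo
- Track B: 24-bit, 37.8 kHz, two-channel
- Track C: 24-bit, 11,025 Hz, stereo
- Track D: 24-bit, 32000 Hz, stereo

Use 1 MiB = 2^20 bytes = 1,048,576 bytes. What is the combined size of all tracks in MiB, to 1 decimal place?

3 h 28 min 43 s = 12,523 s.
Track A: 11,025 × 12,523 × 2 × 2 = 552,264,300 bytes.
Track B: 37,800 × 12,523 × 3 × 2 = 2,840,216,400 bytes.
Track C: 11,025 × 12,523 × 3 × 2 = 828,396,450 bytes.
Track D: 32,000 × 12,523 × 3 × 2 = 2,404,416,000 bytes.
Total = 6,625,293,150 bytes = 6318.4 MiB.

6318.4 MiB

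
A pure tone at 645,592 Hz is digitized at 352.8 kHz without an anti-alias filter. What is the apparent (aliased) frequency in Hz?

Nyquist = 352,800/2 = 176,400 Hz; 645,592 Hz exceeds it.
Alias = |645,592 − 2×352,800| = |645,592 − 705,600| = 60,008 Hz.

60,008 Hz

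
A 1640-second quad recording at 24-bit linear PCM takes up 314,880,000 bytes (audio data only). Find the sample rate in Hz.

Bytes = sample_rate × seconds × bytes_per_sample × channels.
sample_rate = 314,880,000 / (1,640 × 3 × 4) = 314,880,000 / 19,680 = 16,000 Hz.

16,000 Hz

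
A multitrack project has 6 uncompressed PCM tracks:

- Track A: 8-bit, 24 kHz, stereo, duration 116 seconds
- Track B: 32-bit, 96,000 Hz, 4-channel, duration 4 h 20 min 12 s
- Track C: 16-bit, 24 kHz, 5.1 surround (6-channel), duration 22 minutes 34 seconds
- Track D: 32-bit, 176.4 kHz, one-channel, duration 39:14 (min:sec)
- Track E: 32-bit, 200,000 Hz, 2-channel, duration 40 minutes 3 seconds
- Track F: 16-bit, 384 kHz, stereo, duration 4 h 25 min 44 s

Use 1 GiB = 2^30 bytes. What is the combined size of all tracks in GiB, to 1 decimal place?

50.6 GiB

Track A: 24,000 × 116 × 1 × 2 = 5,568,000 bytes.
Track B: 4 h 20 min 12 s = 15,612 s; 96,000 × 15,612 × 4 × 4 = 23,980,032,000 bytes.
Track C: 22 minutes 34 seconds = 1,354 s; 24,000 × 1,354 × 2 × 6 = 389,952,000 bytes.
Track D: 39:14 (min:sec) = 2,354 s; 176,400 × 2,354 × 4 × 1 = 1,660,982,400 bytes.
Track E: 40 minutes 3 seconds = 2,403 s; 200,000 × 2,403 × 4 × 2 = 3,844,800,000 bytes.
Track F: 4 h 25 min 44 s = 15,944 s; 384,000 × 15,944 × 2 × 2 = 24,489,984,000 bytes.
Total = 54,371,318,400 bytes = 50.6 GiB.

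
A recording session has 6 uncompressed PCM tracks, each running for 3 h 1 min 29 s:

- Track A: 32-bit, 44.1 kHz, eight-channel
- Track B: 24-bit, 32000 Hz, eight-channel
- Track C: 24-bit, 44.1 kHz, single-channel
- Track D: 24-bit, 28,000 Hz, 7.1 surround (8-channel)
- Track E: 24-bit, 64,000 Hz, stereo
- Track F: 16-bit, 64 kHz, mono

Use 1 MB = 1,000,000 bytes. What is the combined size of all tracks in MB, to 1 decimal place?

3 h 1 min 29 s = 10,889 s.
Track A: 44,100 × 10,889 × 4 × 8 = 15,366,556,800 bytes.
Track B: 32,000 × 10,889 × 3 × 8 = 8,362,752,000 bytes.
Track C: 44,100 × 10,889 × 3 × 1 = 1,440,614,700 bytes.
Track D: 28,000 × 10,889 × 3 × 8 = 7,317,408,000 bytes.
Track E: 64,000 × 10,889 × 3 × 2 = 4,181,376,000 bytes.
Track F: 64,000 × 10,889 × 2 × 1 = 1,393,792,000 bytes.
Total = 38,062,499,500 bytes = 38062.5 MB.

38062.5 MB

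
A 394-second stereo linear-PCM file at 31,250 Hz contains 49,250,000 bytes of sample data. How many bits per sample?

Bytes per sample = 49,250,000 / (31,250 × 394 × 2) = 49,250,000 / 24,625,000 = 2.
Bit depth = 2 × 8 = 16 bits.

16 bits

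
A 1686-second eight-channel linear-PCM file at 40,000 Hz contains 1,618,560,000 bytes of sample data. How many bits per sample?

24 bits

Bytes per sample = 1,618,560,000 / (40,000 × 1,686 × 8) = 1,618,560,000 / 539,520,000 = 3.
Bit depth = 3 × 8 = 24 bits.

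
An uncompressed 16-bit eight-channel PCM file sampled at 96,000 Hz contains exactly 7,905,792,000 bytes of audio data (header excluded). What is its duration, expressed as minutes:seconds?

85:47

Byte rate = 96,000 × 2 × 8 = 1,536,000 bytes/s.
Duration = 7,905,792,000 / 1,536,000 = 5,147 s.
5,147 s = 85:47.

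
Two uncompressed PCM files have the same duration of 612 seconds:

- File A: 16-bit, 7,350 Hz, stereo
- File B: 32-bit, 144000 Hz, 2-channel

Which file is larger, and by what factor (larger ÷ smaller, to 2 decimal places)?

File B, by a factor of 39.18

File A: 7,350 × 2 × 2 = 29,400 bytes/s.
File B: 144,000 × 4 × 2 = 1,152,000 bytes/s.
File B is larger; ratio = 705,024,000 / 17,992,800 = 39.18.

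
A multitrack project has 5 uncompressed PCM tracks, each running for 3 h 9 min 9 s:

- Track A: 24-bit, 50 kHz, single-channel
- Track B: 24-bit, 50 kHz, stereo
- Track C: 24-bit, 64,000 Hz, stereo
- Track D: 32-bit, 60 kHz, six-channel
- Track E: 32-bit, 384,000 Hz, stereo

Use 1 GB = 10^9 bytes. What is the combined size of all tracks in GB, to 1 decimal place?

3 h 9 min 9 s = 11,349 s.
Track A: 50,000 × 11,349 × 3 × 1 = 1,702,350,000 bytes.
Track B: 50,000 × 11,349 × 3 × 2 = 3,404,700,000 bytes.
Track C: 64,000 × 11,349 × 3 × 2 = 4,358,016,000 bytes.
Track D: 60,000 × 11,349 × 4 × 6 = 16,342,560,000 bytes.
Track E: 384,000 × 11,349 × 4 × 2 = 34,864,128,000 bytes.
Total = 60,671,754,000 bytes = 60.7 GB.

60.7 GB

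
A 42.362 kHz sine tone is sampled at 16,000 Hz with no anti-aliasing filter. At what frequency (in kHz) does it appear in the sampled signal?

Nyquist = 16,000/2 = 8,000 Hz; 42,362 Hz exceeds it.
Alias = |42,362 − 3×16,000| = |42,362 − 48,000| = 5,638 Hz = 5.638 kHz.

5.638 kHz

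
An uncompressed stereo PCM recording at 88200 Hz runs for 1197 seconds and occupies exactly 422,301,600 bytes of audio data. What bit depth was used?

Bytes per sample = 422,301,600 / (88,200 × 1,197 × 2) = 422,301,600 / 211,150,800 = 2.
Bit depth = 2 × 8 = 16 bits.

16 bits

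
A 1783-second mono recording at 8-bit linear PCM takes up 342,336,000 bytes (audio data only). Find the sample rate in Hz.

Bytes = sample_rate × seconds × bytes_per_sample × channels.
sample_rate = 342,336,000 / (1,783 × 1 × 1) = 342,336,000 / 1,783 = 192,000 Hz.

192,000 Hz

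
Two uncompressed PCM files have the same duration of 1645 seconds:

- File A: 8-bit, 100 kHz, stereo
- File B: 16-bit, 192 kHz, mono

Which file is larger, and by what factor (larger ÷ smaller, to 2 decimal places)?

File A: 100,000 × 1 × 2 = 200,000 bytes/s.
File B: 192,000 × 2 × 1 = 384,000 bytes/s.
File B is larger; ratio = 631,680,000 / 329,000,000 = 1.92.

File B, by a factor of 1.92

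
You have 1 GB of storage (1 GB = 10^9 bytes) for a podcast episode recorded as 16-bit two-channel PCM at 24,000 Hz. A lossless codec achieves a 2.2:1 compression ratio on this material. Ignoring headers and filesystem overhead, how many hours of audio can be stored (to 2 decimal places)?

Uncompressed byte rate = 24,000 × 2 × 2 = 96,000 bytes/s.
After 2.2:1 compression, effective rate ≈ 43636.36 bytes/s.
Capacity = 1 × 1,000,000,000 = 1,000,000,000 bytes.
1,000,000,000 / effective rate ≈ 22916.67 s → 6.37 hours.

6.37 hours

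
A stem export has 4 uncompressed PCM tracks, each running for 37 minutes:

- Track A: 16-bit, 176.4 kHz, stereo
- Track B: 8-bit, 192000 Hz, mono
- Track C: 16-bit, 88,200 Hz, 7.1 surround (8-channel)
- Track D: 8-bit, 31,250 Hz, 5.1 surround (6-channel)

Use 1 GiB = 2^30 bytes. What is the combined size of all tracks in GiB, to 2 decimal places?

37 minutes = 2,220 s.
Track A: 176,400 × 2,220 × 2 × 2 = 1,566,432,000 bytes.
Track B: 192,000 × 2,220 × 1 × 1 = 426,240,000 bytes.
Track C: 88,200 × 2,220 × 2 × 8 = 3,132,864,000 bytes.
Track D: 31,250 × 2,220 × 1 × 6 = 416,250,000 bytes.
Total = 5,541,786,000 bytes = 5.16 GiB.

5.16 GiB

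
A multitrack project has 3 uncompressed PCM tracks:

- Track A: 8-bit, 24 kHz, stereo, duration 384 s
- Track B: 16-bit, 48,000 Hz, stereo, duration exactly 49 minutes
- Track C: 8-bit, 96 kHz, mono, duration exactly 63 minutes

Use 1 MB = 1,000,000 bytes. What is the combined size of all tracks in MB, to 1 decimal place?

Track A: 24,000 × 384 × 1 × 2 = 18,432,000 bytes.
Track B: exactly 49 minutes = 2,940 s; 48,000 × 2,940 × 2 × 2 = 564,480,000 bytes.
Track C: exactly 63 minutes = 3,780 s; 96,000 × 3,780 × 1 × 1 = 362,880,000 bytes.
Total = 945,792,000 bytes = 945.8 MB.

945.8 MB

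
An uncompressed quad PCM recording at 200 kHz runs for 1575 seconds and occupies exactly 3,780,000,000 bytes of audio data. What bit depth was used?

24 bits

Bytes per sample = 3,780,000,000 / (200,000 × 1,575 × 4) = 3,780,000,000 / 1,260,000,000 = 3.
Bit depth = 3 × 8 = 24 bits.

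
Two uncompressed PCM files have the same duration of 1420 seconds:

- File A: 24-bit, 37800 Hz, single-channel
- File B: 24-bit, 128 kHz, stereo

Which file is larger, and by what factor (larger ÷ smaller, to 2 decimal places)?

File B, by a factor of 6.77

File A: 37,800 × 3 × 1 = 113,400 bytes/s.
File B: 128,000 × 3 × 2 = 768,000 bytes/s.
File B is larger; ratio = 1,090,560,000 / 161,028,000 = 6.77.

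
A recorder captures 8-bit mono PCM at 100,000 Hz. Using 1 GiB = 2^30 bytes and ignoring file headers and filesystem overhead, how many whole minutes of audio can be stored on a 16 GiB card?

2,863 minutes

Uncompressed byte rate = 100,000 × 1 × 1 = 100,000 bytes/s.
Capacity = 16 × 1,073,741,824 = 17,179,869,184 bytes.
17,179,869,184 / 100,000 ≈ 171798.69 s → 2,863 minutes.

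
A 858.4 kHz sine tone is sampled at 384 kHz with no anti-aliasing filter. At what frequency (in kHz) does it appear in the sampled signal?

90.4 kHz

Nyquist = 384,000/2 = 192,000 Hz; 858,400 Hz exceeds it.
Alias = |858,400 − 2×384,000| = |858,400 − 768,000| = 90,400 Hz = 90.4 kHz.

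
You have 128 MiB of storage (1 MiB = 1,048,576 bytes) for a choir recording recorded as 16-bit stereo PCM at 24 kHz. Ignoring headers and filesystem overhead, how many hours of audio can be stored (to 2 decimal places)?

Uncompressed byte rate = 24,000 × 2 × 2 = 96,000 bytes/s.
Capacity = 128 × 1,048,576 = 134,217,728 bytes.
134,217,728 / 96,000 ≈ 1398.1 s → 0.39 hours.

0.39 hours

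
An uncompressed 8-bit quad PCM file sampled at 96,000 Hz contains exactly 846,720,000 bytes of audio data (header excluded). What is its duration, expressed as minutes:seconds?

Byte rate = 96,000 × 1 × 4 = 384,000 bytes/s.
Duration = 846,720,000 / 384,000 = 2,205 s.
2,205 s = 36:45.

36:45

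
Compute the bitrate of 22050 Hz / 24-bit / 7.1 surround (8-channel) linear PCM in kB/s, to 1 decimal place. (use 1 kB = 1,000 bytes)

Bit rate = 22,050 × 24 × 8 = 4,233,600 bits/s.
4,233,600 / 8 = 529,200 B/s = 529.2 kB/s.

529.2 kB/s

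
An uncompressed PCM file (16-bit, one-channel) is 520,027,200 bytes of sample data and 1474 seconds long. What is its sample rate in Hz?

176,400 Hz

Bytes = sample_rate × seconds × bytes_per_sample × channels.
sample_rate = 520,027,200 / (1,474 × 2 × 1) = 520,027,200 / 2,948 = 176,400 Hz.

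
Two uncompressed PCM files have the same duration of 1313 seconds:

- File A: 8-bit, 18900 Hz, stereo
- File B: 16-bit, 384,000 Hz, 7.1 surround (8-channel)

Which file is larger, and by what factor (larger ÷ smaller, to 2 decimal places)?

File A: 18,900 × 1 × 2 = 37,800 bytes/s.
File B: 384,000 × 2 × 8 = 6,144,000 bytes/s.
File B is larger; ratio = 8,067,072,000 / 49,631,400 = 162.54.

File B, by a factor of 162.54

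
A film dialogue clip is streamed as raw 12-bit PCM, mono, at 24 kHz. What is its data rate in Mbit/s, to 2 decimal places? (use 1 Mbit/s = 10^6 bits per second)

0.29 Mbit/s

Bit rate = 24,000 × 12 × 1 = 288,000 bits/s.
= 0.29 Mbit/s.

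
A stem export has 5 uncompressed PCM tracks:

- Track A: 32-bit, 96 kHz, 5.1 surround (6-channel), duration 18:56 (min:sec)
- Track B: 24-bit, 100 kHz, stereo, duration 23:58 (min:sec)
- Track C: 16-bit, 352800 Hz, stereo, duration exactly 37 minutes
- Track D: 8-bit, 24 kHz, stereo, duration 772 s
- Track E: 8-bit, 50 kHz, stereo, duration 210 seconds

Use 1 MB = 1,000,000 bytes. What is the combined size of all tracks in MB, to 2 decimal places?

Track A: 18:56 (min:sec) = 1,136 s; 96,000 × 1,136 × 4 × 6 = 2,617,344,000 bytes.
Track B: 23:58 (min:sec) = 1,438 s; 100,000 × 1,438 × 3 × 2 = 862,800,000 bytes.
Track C: exactly 37 minutes = 2,220 s; 352,800 × 2,220 × 2 × 2 = 3,132,864,000 bytes.
Track D: 24,000 × 772 × 1 × 2 = 37,056,000 bytes.
Track E: 50,000 × 210 × 1 × 2 = 21,000,000 bytes.
Total = 6,671,064,000 bytes = 6671.06 MB.

6671.06 MB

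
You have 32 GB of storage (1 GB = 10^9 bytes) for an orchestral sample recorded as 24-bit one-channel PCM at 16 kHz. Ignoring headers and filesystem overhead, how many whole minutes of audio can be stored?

Uncompressed byte rate = 16,000 × 3 × 1 = 48,000 bytes/s.
Capacity = 32 × 1,000,000,000 = 32,000,000,000 bytes.
32,000,000,000 / 48,000 ≈ 666666.67 s → 11,111 minutes.

11,111 minutes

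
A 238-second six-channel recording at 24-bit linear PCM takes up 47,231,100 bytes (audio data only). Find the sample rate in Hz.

11,025 Hz

Bytes = sample_rate × seconds × bytes_per_sample × channels.
sample_rate = 47,231,100 / (238 × 3 × 6) = 47,231,100 / 4,284 = 11,025 Hz.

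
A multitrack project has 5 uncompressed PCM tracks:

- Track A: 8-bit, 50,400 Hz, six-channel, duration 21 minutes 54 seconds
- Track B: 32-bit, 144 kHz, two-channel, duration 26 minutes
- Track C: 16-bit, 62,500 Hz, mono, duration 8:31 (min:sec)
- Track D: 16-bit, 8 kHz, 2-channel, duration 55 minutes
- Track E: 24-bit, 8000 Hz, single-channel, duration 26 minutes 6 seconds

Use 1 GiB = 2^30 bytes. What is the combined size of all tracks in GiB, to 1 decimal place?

Track A: 21 minutes 54 seconds = 1,314 s; 50,400 × 1,314 × 1 × 6 = 397,353,600 bytes.
Track B: 26 minutes = 1,560 s; 144,000 × 1,560 × 4 × 2 = 1,797,120,000 bytes.
Track C: 8:31 (min:sec) = 511 s; 62,500 × 511 × 2 × 1 = 63,875,000 bytes.
Track D: 55 minutes = 3,300 s; 8,000 × 3,300 × 2 × 2 = 105,600,000 bytes.
Track E: 26 minutes 6 seconds = 1,566 s; 8,000 × 1,566 × 3 × 1 = 37,584,000 bytes.
Total = 2,401,532,600 bytes = 2.2 GiB.

2.2 GiB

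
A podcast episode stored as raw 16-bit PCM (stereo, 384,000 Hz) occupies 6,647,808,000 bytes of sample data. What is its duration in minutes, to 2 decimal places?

Byte rate = 384,000 × 2 × 2 = 1,536,000 bytes/s.
Duration = 6,647,808,000 / 1,536,000 = 4,328 s.
4,328 s / 60 = 72.13 minutes.

72.13 minutes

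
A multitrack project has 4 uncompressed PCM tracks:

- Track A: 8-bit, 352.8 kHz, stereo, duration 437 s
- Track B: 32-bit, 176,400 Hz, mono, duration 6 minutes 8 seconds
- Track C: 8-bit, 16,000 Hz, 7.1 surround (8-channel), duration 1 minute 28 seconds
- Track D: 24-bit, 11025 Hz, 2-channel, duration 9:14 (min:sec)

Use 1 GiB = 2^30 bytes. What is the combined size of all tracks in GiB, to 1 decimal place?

Track A: 352,800 × 437 × 1 × 2 = 308,347,200 bytes.
Track B: 6 minutes 8 seconds = 368 s; 176,400 × 368 × 4 × 1 = 259,660,800 bytes.
Track C: 1 minute 28 seconds = 88 s; 16,000 × 88 × 1 × 8 = 11,264,000 bytes.
Track D: 9:14 (min:sec) = 554 s; 11,025 × 554 × 3 × 2 = 36,647,100 bytes.
Total = 615,919,100 bytes = 0.6 GiB.

0.6 GiB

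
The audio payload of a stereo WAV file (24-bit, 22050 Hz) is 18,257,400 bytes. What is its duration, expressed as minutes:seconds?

Byte rate = 22,050 × 3 × 2 = 132,300 bytes/s.
Duration = 18,257,400 / 132,300 = 138 s.
138 s = 2:18.

2:18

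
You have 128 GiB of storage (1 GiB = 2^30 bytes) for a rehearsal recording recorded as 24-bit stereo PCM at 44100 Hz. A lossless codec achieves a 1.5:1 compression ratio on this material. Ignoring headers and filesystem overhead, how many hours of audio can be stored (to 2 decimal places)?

216.43 hours

Uncompressed byte rate = 44,100 × 3 × 2 = 264,600 bytes/s.
After 1.5:1 compression, effective rate ≈ 176400 bytes/s.
Capacity = 128 × 1,073,741,824 = 137,438,953,472 bytes.
137,438,953,472 / effective rate ≈ 779132.39 s → 216.43 hours.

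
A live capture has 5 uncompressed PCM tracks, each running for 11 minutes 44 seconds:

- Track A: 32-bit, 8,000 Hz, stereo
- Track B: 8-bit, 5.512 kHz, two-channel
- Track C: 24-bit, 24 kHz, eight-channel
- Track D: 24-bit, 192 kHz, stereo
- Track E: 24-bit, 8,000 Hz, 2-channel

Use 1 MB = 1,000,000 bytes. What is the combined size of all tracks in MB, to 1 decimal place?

1303.1 MB

11 minutes 44 seconds = 704 s.
Track A: 8,000 × 704 × 4 × 2 = 45,056,000 bytes.
Track B: 5,512 × 704 × 1 × 2 = 7,760,896 bytes.
Track C: 24,000 × 704 × 3 × 8 = 405,504,000 bytes.
Track D: 192,000 × 704 × 3 × 2 = 811,008,000 bytes.
Track E: 8,000 × 704 × 3 × 2 = 33,792,000 bytes.
Total = 1,303,120,896 bytes = 1303.1 MB.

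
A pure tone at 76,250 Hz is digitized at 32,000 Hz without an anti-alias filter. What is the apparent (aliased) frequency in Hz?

Nyquist = 32,000/2 = 16,000 Hz; 76,250 Hz exceeds it.
Alias = |76,250 − 2×32,000| = |76,250 − 64,000| = 12,250 Hz.

12,250 Hz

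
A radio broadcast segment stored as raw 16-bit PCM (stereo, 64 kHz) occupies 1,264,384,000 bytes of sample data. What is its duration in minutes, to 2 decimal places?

Byte rate = 64,000 × 2 × 2 = 256,000 bytes/s.
Duration = 1,264,384,000 / 256,000 = 4,939 s.
4,939 s / 60 = 82.32 minutes.

82.32 minutes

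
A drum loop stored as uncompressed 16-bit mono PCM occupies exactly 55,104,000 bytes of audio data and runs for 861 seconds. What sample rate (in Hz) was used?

Bytes = sample_rate × seconds × bytes_per_sample × channels.
sample_rate = 55,104,000 / (861 × 2 × 1) = 55,104,000 / 1,722 = 32,000 Hz.

32,000 Hz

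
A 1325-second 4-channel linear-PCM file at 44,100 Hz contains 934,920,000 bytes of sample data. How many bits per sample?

Bytes per sample = 934,920,000 / (44,100 × 1,325 × 4) = 934,920,000 / 233,730,000 = 4.
Bit depth = 4 × 8 = 32 bits.

32 bits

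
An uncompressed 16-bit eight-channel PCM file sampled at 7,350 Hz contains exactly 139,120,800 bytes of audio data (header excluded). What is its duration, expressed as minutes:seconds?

19:43

Byte rate = 7,350 × 2 × 8 = 117,600 bytes/s.
Duration = 139,120,800 / 117,600 = 1,183 s.
1,183 s = 19:43.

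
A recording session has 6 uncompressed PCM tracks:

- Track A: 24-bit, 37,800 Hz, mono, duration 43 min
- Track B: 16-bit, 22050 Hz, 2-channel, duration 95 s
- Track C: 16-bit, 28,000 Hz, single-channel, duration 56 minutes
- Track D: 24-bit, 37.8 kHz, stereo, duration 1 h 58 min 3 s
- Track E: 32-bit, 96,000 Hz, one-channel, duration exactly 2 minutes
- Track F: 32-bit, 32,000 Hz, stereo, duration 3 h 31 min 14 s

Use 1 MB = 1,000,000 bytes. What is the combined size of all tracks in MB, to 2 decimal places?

5386.16 MB

Track A: 43 min = 2,580 s; 37,800 × 2,580 × 3 × 1 = 292,572,000 bytes.
Track B: 22,050 × 95 × 2 × 2 = 8,379,000 bytes.
Track C: 56 minutes = 3,360 s; 28,000 × 3,360 × 2 × 1 = 188,160,000 bytes.
Track D: 1 h 58 min 3 s = 7,083 s; 37,800 × 7,083 × 3 × 2 = 1,606,424,400 bytes.
Track E: exactly 2 minutes = 120 s; 96,000 × 120 × 4 × 1 = 46,080,000 bytes.
Track F: 3 h 31 min 14 s = 12,674 s; 32,000 × 12,674 × 4 × 2 = 3,244,544,000 bytes.
Total = 5,386,159,400 bytes = 5386.16 MB.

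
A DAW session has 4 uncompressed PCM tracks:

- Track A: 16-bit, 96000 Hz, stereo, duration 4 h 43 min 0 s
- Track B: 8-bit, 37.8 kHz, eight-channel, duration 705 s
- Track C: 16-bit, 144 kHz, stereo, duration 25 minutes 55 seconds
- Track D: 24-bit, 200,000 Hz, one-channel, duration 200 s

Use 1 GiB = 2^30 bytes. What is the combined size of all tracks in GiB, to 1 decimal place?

Track A: 4 h 43 min 0 s = 16,980 s; 96,000 × 16,980 × 2 × 2 = 6,520,320,000 bytes.
Track B: 37,800 × 705 × 1 × 8 = 213,192,000 bytes.
Track C: 25 minutes 55 seconds = 1,555 s; 144,000 × 1,555 × 2 × 2 = 895,680,000 bytes.
Track D: 200,000 × 200 × 3 × 1 = 120,000,000 bytes.
Total = 7,749,192,000 bytes = 7.2 GiB.

7.2 GiB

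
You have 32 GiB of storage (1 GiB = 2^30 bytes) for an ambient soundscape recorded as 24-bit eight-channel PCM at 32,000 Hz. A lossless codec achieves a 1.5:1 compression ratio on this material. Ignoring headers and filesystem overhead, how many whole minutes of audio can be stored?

1,118 minutes

Uncompressed byte rate = 32,000 × 3 × 8 = 768,000 bytes/s.
After 1.5:1 compression, effective rate ≈ 512000 bytes/s.
Capacity = 32 × 1,073,741,824 = 34,359,738,368 bytes.
34,359,738,368 / effective rate ≈ 67108.86 s → 1,118 minutes.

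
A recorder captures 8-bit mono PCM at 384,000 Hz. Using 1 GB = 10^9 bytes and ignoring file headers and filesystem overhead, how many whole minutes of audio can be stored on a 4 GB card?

173 minutes

Uncompressed byte rate = 384,000 × 1 × 1 = 384,000 bytes/s.
Capacity = 4 × 1,000,000,000 = 4,000,000,000 bytes.
4,000,000,000 / 384,000 ≈ 10416.67 s → 173 minutes.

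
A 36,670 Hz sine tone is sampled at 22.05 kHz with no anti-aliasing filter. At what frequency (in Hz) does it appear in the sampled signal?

7,430 Hz

Nyquist = 22,050/2 = 11,025 Hz; 36,670 Hz exceeds it.
Alias = |36,670 − 2×22,050| = |36,670 − 44,100| = 7,430 Hz.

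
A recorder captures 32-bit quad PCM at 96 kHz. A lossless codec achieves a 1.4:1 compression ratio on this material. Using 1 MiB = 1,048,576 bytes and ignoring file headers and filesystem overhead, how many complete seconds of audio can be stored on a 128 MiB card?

Uncompressed byte rate = 96,000 × 4 × 4 = 1,536,000 bytes/s.
After 1.4:1 compression, effective rate ≈ 1097142.86 bytes/s.
Capacity = 128 × 1,048,576 = 134,217,728 bytes.
134,217,728 / effective rate ≈ 122.33 s → 122 seconds.

122 seconds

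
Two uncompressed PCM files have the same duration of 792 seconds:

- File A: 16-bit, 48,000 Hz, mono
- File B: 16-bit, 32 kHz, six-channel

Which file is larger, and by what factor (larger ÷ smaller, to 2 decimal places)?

File B, by a factor of 4.00

File A: 48,000 × 2 × 1 = 96,000 bytes/s.
File B: 32,000 × 2 × 6 = 384,000 bytes/s.
File B is larger; ratio = 304,128,000 / 76,032,000 = 4.00.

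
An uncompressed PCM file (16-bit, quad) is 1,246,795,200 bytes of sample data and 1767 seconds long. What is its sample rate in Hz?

Bytes = sample_rate × seconds × bytes_per_sample × channels.
sample_rate = 1,246,795,200 / (1,767 × 2 × 4) = 1,246,795,200 / 14,136 = 88,200 Hz.

88,200 Hz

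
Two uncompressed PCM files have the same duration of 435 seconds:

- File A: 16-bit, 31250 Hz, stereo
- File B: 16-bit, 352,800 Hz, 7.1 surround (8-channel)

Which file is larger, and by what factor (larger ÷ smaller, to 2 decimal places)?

File B, by a factor of 45.16

File A: 31,250 × 2 × 2 = 125,000 bytes/s.
File B: 352,800 × 2 × 8 = 5,644,800 bytes/s.
File B is larger; ratio = 2,455,488,000 / 54,375,000 = 45.16.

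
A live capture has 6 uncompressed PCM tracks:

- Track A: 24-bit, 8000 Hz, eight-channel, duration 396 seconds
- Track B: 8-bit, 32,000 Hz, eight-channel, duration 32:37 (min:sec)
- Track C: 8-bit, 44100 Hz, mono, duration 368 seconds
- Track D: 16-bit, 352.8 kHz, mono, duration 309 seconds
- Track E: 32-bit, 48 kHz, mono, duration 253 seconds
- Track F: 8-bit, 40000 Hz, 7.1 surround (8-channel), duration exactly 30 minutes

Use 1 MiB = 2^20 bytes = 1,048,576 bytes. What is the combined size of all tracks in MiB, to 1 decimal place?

Track A: 8,000 × 396 × 3 × 8 = 76,032,000 bytes.
Track B: 32:37 (min:sec) = 1,957 s; 32,000 × 1,957 × 1 × 8 = 500,992,000 bytes.
Track C: 44,100 × 368 × 1 × 1 = 16,228,800 bytes.
Track D: 352,800 × 309 × 2 × 1 = 218,030,400 bytes.
Track E: 48,000 × 253 × 4 × 1 = 48,576,000 bytes.
Track F: exactly 30 minutes = 1,800 s; 40,000 × 1,800 × 1 × 8 = 576,000,000 bytes.
Total = 1,435,859,200 bytes = 1369.3 MiB.

1369.3 MiB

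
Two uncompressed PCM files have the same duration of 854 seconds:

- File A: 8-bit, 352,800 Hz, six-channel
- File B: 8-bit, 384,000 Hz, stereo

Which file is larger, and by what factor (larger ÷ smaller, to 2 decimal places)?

File A, by a factor of 2.76

File A: 352,800 × 1 × 6 = 2,116,800 bytes/s.
File B: 384,000 × 1 × 2 = 768,000 bytes/s.
File A is larger; ratio = 1,807,747,200 / 655,872,000 = 2.76.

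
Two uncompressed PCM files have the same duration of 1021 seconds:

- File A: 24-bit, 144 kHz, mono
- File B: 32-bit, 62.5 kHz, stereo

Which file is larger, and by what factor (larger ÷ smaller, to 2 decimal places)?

File A: 144,000 × 3 × 1 = 432,000 bytes/s.
File B: 62,500 × 4 × 2 = 500,000 bytes/s.
File B is larger; ratio = 510,500,000 / 441,072,000 = 1.16.

File B, by a factor of 1.16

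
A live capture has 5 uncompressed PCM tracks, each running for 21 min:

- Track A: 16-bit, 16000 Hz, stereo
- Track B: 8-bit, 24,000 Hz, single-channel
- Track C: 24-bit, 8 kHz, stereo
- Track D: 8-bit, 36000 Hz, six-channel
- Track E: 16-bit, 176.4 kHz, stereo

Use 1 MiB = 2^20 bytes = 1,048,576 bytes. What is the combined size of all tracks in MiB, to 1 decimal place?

1270.8 MiB

21 min = 1,260 s.
Track A: 16,000 × 1,260 × 2 × 2 = 80,640,000 bytes.
Track B: 24,000 × 1,260 × 1 × 1 = 30,240,000 bytes.
Track C: 8,000 × 1,260 × 3 × 2 = 60,480,000 bytes.
Track D: 36,000 × 1,260 × 1 × 6 = 272,160,000 bytes.
Track E: 176,400 × 1,260 × 2 × 2 = 889,056,000 bytes.
Total = 1,332,576,000 bytes = 1270.8 MiB.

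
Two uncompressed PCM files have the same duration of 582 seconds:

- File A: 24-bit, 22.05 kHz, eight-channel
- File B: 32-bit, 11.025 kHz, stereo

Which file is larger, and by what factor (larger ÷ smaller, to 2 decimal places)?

File A: 22,050 × 3 × 8 = 529,200 bytes/s.
File B: 11,025 × 4 × 2 = 88,200 bytes/s.
File A is larger; ratio = 307,994,400 / 51,332,400 = 6.00.

File A, by a factor of 6.00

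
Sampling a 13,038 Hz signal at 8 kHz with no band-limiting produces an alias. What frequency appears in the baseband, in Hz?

Nyquist = 8,000/2 = 4,000 Hz; 13,038 Hz exceeds it.
Alias = |13,038 − 2×8,000| = |13,038 − 16,000| = 2,962 Hz.

2,962 Hz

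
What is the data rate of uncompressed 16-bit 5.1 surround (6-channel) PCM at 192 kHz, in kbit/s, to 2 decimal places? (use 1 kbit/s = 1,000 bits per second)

Bit rate = 192,000 × 16 × 6 = 18,432,000 bits/s.
= 18432.00 kbit/s.

18432.00 kbit/s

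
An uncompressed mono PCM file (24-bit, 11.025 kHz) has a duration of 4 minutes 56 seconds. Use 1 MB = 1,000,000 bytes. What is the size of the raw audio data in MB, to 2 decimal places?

9.79 MB

Duration = 4 minutes 56 seconds = 296 s.
Bytes = 11,025 samples/s × 296 s × 3 bytes/sample × 1 ch = 9,790,200 bytes.
9,790,200 / 1,000,000 = 9.79 MB.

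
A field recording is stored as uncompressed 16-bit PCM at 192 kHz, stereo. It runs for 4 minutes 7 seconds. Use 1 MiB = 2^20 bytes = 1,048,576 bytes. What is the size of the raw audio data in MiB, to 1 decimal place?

Duration = 4 minutes 7 seconds = 247 s.
Bytes = 192,000 samples/s × 247 s × 2 bytes/sample × 2 ch = 189,696,000 bytes.
189,696,000 / 1,048,576 = 180.9 MiB.

180.9 MiB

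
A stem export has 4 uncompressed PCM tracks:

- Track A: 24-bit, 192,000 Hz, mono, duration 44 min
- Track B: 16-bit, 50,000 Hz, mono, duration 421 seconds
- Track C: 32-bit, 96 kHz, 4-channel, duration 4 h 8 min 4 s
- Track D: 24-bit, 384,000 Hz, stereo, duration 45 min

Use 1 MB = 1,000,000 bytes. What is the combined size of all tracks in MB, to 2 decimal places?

30645.36 MB

Track A: 44 min = 2,640 s; 192,000 × 2,640 × 3 × 1 = 1,520,640,000 bytes.
Track B: 50,000 × 421 × 2 × 1 = 42,100,000 bytes.
Track C: 4 h 8 min 4 s = 14,884 s; 96,000 × 14,884 × 4 × 4 = 22,861,824,000 bytes.
Track D: 45 min = 2,700 s; 384,000 × 2,700 × 3 × 2 = 6,220,800,000 bytes.
Total = 30,645,364,000 bytes = 30645.36 MB.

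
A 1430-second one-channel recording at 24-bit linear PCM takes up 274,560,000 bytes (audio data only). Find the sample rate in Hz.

Bytes = sample_rate × seconds × bytes_per_sample × channels.
sample_rate = 274,560,000 / (1,430 × 3 × 1) = 274,560,000 / 4,290 = 64,000 Hz.

64,000 Hz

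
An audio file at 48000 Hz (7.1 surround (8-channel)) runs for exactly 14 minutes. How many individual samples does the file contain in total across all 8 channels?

322,560,000 samples

exactly 14 minutes = 840 s.
48,000 × 840 s × 8 ch = 322,560,000 samples.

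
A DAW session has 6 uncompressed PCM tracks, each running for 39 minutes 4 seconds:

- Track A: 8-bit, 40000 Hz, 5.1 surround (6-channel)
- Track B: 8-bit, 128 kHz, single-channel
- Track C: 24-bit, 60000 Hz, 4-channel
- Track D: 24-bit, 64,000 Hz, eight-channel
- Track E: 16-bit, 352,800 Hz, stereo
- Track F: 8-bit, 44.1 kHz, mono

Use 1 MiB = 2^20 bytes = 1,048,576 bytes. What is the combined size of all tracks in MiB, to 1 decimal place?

39 minutes 4 seconds = 2,344 s.
Track A: 40,000 × 2,344 × 1 × 6 = 562,560,000 bytes.
Track B: 128,000 × 2,344 × 1 × 1 = 300,032,000 bytes.
Track C: 60,000 × 2,344 × 3 × 4 = 1,687,680,000 bytes.
Track D: 64,000 × 2,344 × 3 × 8 = 3,600,384,000 bytes.
Track E: 352,800 × 2,344 × 2 × 2 = 3,307,852,800 bytes.
Track F: 44,100 × 2,344 × 1 × 1 = 103,370,400 bytes.
Total = 9,561,879,200 bytes = 9118.9 MiB.

9118.9 MiB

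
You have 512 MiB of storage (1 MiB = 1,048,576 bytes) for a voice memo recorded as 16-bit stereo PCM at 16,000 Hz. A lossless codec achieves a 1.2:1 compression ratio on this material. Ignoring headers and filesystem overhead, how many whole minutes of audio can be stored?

167 minutes

Uncompressed byte rate = 16,000 × 2 × 2 = 64,000 bytes/s.
After 1.2:1 compression, effective rate ≈ 53333.33 bytes/s.
Capacity = 512 × 1,048,576 = 536,870,912 bytes.
536,870,912 / effective rate ≈ 10066.33 s → 167 minutes.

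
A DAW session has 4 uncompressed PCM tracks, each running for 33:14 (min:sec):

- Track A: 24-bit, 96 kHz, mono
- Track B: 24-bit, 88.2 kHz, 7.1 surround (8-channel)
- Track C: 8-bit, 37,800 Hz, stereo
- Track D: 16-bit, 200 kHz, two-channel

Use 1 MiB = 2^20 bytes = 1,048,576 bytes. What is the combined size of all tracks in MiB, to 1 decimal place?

33:14 (min:sec) = 1,994 s.
Track A: 96,000 × 1,994 × 3 × 1 = 574,272,000 bytes.
Track B: 88,200 × 1,994 × 3 × 8 = 4,220,899,200 bytes.
Track C: 37,800 × 1,994 × 1 × 2 = 150,746,400 bytes.
Track D: 200,000 × 1,994 × 2 × 2 = 1,595,200,000 bytes.
Total = 6,541,117,600 bytes = 6238.1 MiB.

6238.1 MiB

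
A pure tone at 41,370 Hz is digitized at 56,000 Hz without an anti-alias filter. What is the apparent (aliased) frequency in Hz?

Nyquist = 56,000/2 = 28,000 Hz; 41,370 Hz exceeds it.
Alias = |41,370 − 1×56,000| = |41,370 − 56,000| = 14,630 Hz.

14,630 Hz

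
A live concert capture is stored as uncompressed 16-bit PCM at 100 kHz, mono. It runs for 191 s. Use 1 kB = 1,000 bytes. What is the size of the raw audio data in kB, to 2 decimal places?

38200.00 kB

Bytes = 100,000 samples/s × 191 s × 2 bytes/sample × 1 ch = 38,200,000 bytes.
38,200,000 / 1,000 = 38200.00 kB.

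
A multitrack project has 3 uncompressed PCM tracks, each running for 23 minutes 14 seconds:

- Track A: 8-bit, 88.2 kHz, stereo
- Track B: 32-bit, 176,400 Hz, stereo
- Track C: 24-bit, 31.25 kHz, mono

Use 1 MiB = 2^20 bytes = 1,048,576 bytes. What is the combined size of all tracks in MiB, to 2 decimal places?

23 minutes 14 seconds = 1,394 s.
Track A: 88,200 × 1,394 × 1 × 2 = 245,901,600 bytes.
Track B: 176,400 × 1,394 × 4 × 2 = 1,967,212,800 bytes.
Track C: 31,250 × 1,394 × 3 × 1 = 130,687,500 bytes.
Total = 2,343,801,900 bytes = 2235.22 MiB.

2235.22 MiB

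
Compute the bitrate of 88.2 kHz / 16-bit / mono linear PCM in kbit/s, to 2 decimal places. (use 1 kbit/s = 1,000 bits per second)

1411.20 kbit/s

Bit rate = 88,200 × 16 × 1 = 1,411,200 bits/s.
= 1411.20 kbit/s.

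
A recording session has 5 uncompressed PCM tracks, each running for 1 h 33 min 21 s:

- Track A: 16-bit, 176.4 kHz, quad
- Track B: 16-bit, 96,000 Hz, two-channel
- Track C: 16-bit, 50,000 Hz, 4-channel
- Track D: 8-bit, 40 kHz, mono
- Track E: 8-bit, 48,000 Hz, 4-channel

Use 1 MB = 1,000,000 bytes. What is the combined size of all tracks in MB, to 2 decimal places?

1 h 33 min 21 s = 5,601 s.
Track A: 176,400 × 5,601 × 2 × 4 = 7,904,131,200 bytes.
Track B: 96,000 × 5,601 × 2 × 2 = 2,150,784,000 bytes.
Track C: 50,000 × 5,601 × 2 × 4 = 2,240,400,000 bytes.
Track D: 40,000 × 5,601 × 1 × 1 = 224,040,000 bytes.
Track E: 48,000 × 5,601 × 1 × 4 = 1,075,392,000 bytes.
Total = 13,594,747,200 bytes = 13594.75 MB.

13594.75 MB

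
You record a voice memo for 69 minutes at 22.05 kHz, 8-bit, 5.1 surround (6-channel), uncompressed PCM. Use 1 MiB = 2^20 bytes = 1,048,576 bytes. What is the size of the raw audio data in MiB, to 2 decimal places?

Duration = 69 minutes = 4,140 s.
Bytes = 22,050 samples/s × 4,140 s × 1 bytes/sample × 6 ch = 547,722,000 bytes.
547,722,000 / 1,048,576 = 522.35 MiB.

522.35 MiB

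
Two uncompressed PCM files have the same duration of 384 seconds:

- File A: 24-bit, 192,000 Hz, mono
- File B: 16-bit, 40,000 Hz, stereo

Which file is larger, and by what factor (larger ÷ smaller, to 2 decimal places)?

File A: 192,000 × 3 × 1 = 576,000 bytes/s.
File B: 40,000 × 2 × 2 = 160,000 bytes/s.
File A is larger; ratio = 221,184,000 / 61,440,000 = 3.60.

File A, by a factor of 3.60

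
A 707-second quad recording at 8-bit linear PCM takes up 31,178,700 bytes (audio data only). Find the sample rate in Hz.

Bytes = sample_rate × seconds × bytes_per_sample × channels.
sample_rate = 31,178,700 / (707 × 1 × 4) = 31,178,700 / 2,828 = 11,025 Hz.

11,025 Hz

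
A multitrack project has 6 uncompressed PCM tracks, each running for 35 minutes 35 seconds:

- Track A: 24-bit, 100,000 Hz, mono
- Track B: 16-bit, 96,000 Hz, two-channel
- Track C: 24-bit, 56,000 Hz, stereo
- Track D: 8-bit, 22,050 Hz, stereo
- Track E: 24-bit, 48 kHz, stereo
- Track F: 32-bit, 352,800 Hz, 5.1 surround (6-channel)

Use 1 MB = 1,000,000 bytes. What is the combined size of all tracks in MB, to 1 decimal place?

20964.2 MB

35 minutes 35 seconds = 2,135 s.
Track A: 100,000 × 2,135 × 3 × 1 = 640,500,000 bytes.
Track B: 96,000 × 2,135 × 2 × 2 = 819,840,000 bytes.
Track C: 56,000 × 2,135 × 3 × 2 = 717,360,000 bytes.
Track D: 22,050 × 2,135 × 1 × 2 = 94,153,500 bytes.
Track E: 48,000 × 2,135 × 3 × 2 = 614,880,000 bytes.
Track F: 352,800 × 2,135 × 4 × 6 = 18,077,472,000 bytes.
Total = 20,964,205,500 bytes = 20964.2 MB.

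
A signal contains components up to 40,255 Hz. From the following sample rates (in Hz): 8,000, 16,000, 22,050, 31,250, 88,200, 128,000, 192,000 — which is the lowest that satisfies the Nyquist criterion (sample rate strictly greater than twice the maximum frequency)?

88,200 Hz

Need sample rate > 2 × 40,255 = 80,510 Hz.
Lowest listed rate above 80,510 Hz is 88,200 Hz.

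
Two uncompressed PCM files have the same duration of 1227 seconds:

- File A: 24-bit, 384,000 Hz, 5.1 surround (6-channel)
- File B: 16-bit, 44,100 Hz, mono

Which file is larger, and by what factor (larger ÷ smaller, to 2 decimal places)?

File A: 384,000 × 3 × 6 = 6,912,000 bytes/s.
File B: 44,100 × 2 × 1 = 88,200 bytes/s.
File A is larger; ratio = 8,481,024,000 / 108,221,400 = 78.37.

File A, by a factor of 78.37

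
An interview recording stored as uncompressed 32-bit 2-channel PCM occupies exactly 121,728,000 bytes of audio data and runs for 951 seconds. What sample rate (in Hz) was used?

Bytes = sample_rate × seconds × bytes_per_sample × channels.
sample_rate = 121,728,000 / (951 × 4 × 2) = 121,728,000 / 7,608 = 16,000 Hz.

16,000 Hz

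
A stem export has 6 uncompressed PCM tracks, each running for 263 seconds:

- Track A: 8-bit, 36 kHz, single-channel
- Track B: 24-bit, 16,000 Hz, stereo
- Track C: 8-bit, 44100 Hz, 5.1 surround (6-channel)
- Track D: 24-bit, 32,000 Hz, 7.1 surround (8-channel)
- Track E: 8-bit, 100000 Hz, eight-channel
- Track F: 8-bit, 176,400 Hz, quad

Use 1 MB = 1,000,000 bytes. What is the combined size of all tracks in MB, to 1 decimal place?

702.3 MB

Track A: 36,000 × 263 × 1 × 1 = 9,468,000 bytes.
Track B: 16,000 × 263 × 3 × 2 = 25,248,000 bytes.
Track C: 44,100 × 263 × 1 × 6 = 69,589,800 bytes.
Track D: 32,000 × 263 × 3 × 8 = 201,984,000 bytes.
Track E: 100,000 × 263 × 1 × 8 = 210,400,000 bytes.
Track F: 176,400 × 263 × 1 × 4 = 185,572,800 bytes.
Total = 702,262,600 bytes = 702.3 MB.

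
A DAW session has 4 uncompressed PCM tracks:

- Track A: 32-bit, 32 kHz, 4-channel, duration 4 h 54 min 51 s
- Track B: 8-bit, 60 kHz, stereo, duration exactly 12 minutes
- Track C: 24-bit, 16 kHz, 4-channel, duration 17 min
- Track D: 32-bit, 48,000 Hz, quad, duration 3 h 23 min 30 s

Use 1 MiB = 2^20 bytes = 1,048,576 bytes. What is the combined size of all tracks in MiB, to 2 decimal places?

17850.22 MiB

Track A: 4 h 54 min 51 s = 17,691 s; 32,000 × 17,691 × 4 × 4 = 9,057,792,000 bytes.
Track B: exactly 12 minutes = 720 s; 60,000 × 720 × 1 × 2 = 86,400,000 bytes.
Track C: 17 min = 1,020 s; 16,000 × 1,020 × 3 × 4 = 195,840,000 bytes.
Track D: 3 h 23 min 30 s = 12,210 s; 48,000 × 12,210 × 4 × 4 = 9,377,280,000 bytes.
Total = 18,717,312,000 bytes = 17850.22 MiB.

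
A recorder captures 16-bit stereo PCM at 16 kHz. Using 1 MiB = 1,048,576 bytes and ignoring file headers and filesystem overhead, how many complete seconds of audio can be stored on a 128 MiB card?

Uncompressed byte rate = 16,000 × 2 × 2 = 64,000 bytes/s.
Capacity = 128 × 1,048,576 = 134,217,728 bytes.
134,217,728 / 64,000 ≈ 2097.15 s → 2,097 seconds.

2,097 seconds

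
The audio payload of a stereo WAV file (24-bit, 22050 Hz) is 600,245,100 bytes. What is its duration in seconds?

Byte rate = 22,050 × 3 × 2 = 132,300 bytes/s.
Duration = 600,245,100 / 132,300 = 4,537 s.

4,537 seconds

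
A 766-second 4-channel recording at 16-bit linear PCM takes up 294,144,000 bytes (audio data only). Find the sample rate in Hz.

Bytes = sample_rate × seconds × bytes_per_sample × channels.
sample_rate = 294,144,000 / (766 × 2 × 4) = 294,144,000 / 6,128 = 48,000 Hz.

48,000 Hz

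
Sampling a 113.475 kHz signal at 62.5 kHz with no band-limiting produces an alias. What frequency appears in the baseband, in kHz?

11.525 kHz

Nyquist = 62,500/2 = 31,250 Hz; 113,475 Hz exceeds it.
Alias = |113,475 − 2×62,500| = |113,475 − 125,000| = 11,525 Hz = 11.525 kHz.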